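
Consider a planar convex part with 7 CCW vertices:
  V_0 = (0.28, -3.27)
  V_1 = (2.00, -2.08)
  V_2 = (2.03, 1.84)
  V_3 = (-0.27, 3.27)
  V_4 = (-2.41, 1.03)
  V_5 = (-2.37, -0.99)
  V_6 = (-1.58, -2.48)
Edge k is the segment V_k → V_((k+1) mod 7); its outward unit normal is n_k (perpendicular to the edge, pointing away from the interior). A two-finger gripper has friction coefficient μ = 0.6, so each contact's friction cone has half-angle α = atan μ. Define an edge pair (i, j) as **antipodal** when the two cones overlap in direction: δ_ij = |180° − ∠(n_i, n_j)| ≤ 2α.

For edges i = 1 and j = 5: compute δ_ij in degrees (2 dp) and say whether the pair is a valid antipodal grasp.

α = atan 0.6 = 30.96°;  2α = 61.93°
edge 1: e_1 = (+0.03, +3.92);  n_1 = (+1.0000, -0.0077)
edge 5: e_5 = (+0.79, -1.49);  n_5 = (-0.8835, -0.4684)
∠(n_1, n_5) = 151.63°
δ = |180° − 151.63°| = 28.37°
28.37° ≤ 2α = 61.93°  →  valid

δ = 28.37°, valid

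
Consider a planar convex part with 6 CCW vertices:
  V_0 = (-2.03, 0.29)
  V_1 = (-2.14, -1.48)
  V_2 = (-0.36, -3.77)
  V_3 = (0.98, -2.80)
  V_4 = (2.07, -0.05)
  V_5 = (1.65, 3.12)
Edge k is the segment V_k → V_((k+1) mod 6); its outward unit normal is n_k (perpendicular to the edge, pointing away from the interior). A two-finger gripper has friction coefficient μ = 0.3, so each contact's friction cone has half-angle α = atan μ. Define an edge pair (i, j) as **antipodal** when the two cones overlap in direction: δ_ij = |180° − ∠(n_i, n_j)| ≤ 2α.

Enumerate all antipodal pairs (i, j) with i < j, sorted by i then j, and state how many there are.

α = atan 0.3 = 16.70°;  2α = 33.40°
n_0 = (-0.9981, +0.0620)
n_1 = (-0.7895, -0.6137)
n_2 = (+0.5864, -0.8100)
n_3 = (+0.9296, -0.3685)
n_4 = (+0.9913, +0.1313)
n_5 = (-0.6096, +0.7927)
  (0,1): δ = 138.59°  ·
  (0,2): δ = 50.54°  ·
  (0,3): δ = 18.07°  ✓
  (0,4): δ = 11.10°  ✓
  (0,5): δ = 131.12°  ·
  (1,2): δ = 91.96°  ·
  (1,3): δ = 59.48°  ·
  (1,4): δ = 30.31°  ✓
  (1,5): δ = 89.70°  ·
  (2,3): δ = 147.52°  ·
  (2,4): δ = 118.35°  ·
  (2,5): δ = 1.66°  ✓
  (3,4): δ = 150.83°  ·
  (3,5): δ = 30.82°  ✓
  (4,5): δ = 59.99°  ·
antipodal pairs: 5

count = 5; pairs: (0,3), (0,4), (1,4), (2,5), (3,5)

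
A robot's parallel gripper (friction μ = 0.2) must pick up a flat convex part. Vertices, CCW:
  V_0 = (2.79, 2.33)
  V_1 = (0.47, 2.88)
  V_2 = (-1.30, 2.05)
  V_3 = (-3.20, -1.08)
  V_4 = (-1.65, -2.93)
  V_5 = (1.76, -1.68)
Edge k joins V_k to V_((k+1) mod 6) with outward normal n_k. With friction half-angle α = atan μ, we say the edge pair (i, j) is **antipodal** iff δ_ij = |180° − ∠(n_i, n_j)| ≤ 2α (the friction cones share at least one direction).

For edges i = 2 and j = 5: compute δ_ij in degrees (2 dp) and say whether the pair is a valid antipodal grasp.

δ = 16.85°, valid

α = atan 0.2 = 11.31°;  2α = 22.62°
edge 2: e_2 = (-1.90, -3.13);  n_2 = (-0.8548, +0.5189)
edge 5: e_5 = (+1.03, +4.01);  n_5 = (+0.9686, -0.2488)
∠(n_2, n_5) = 163.15°
δ = |180° − 163.15°| = 16.85°
16.85° ≤ 2α = 22.62°  →  valid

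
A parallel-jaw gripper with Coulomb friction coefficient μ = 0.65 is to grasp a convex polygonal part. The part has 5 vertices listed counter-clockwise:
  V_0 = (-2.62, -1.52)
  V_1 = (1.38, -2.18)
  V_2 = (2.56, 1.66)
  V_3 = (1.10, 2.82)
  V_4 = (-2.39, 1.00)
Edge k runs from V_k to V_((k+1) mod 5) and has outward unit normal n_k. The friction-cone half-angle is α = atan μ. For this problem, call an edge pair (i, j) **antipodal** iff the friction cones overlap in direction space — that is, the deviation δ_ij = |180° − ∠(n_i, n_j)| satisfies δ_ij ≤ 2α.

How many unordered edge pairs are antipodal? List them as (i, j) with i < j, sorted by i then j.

count = 5; pairs: (0,2), (0,3), (1,3), (1,4), (2,4)

α = atan 0.65 = 33.02°;  2α = 66.05°
n_0 = (-0.1628, -0.9867)
n_1 = (+0.9559, -0.2937)
n_2 = (+0.6221, +0.7830)
n_3 = (-0.4624, +0.8867)
n_4 = (-0.9959, +0.0909)
  (0,1): δ = 97.71°  ·
  (0,2): δ = 29.10°  ✓
  (0,3): δ = 36.91°  ✓
  (0,4): δ = 94.15°  ·
  (1,2): δ = 111.39°  ·
  (1,3): δ = 45.38°  ✓
  (1,4): δ = 11.87°  ✓
  (2,3): δ = 113.99°  ·
  (2,4): δ = 56.75°  ✓
  (3,4): δ = 122.76°  ·
antipodal pairs: 5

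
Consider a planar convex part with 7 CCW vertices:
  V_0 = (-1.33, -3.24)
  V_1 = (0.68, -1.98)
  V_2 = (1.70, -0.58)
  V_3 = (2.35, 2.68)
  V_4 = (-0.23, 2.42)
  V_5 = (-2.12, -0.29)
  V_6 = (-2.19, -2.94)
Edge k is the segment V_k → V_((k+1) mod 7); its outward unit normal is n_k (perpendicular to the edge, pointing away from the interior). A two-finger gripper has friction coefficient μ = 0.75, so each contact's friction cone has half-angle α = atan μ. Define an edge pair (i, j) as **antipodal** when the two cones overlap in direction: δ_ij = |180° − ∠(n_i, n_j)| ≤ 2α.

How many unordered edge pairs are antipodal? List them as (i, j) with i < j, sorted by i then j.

α = atan 0.75 = 36.87°;  2α = 73.74°
n_0 = (+0.5311, -0.8473)
n_1 = (+0.8082, -0.5889)
n_2 = (+0.9807, -0.1955)
n_3 = (-0.1003, +0.9950)
n_4 = (-0.8202, +0.5720)
n_5 = (-0.9997, +0.0264)
n_6 = (-0.3294, -0.9442)
  (0,1): δ = 158.16°  ·
  (0,2): δ = 133.36°  ·
  (0,3): δ = 26.33°  ✓
  (0,4): δ = 23.03°  ✓
  (0,5): δ = 56.40°  ✓
  (0,6): δ = 128.69°  ·
  (1,2): δ = 155.20°  ·
  (1,3): δ = 48.17°  ✓
  (1,4): δ = 1.18°  ✓
  (1,5): δ = 34.56°  ✓
  (1,6): δ = 106.85°  ·
  (2,3): δ = 72.97°  ✓
  (2,4): δ = 23.62°  ✓
  (2,5): δ = 9.76°  ✓
  (2,6): δ = 82.05°  ·
  (3,4): δ = 130.65°  ·
  (3,5): δ = 97.27°  ·
  (3,6): δ = 24.99°  ✓
  (4,5): δ = 146.62°  ·
  (4,6): δ = 74.34°  ·
  (5,6): δ = 107.72°  ·
antipodal pairs: 10

count = 10; pairs: (0,3), (0,4), (0,5), (1,3), (1,4), (1,5), (2,3), (2,4), (2,5), (3,6)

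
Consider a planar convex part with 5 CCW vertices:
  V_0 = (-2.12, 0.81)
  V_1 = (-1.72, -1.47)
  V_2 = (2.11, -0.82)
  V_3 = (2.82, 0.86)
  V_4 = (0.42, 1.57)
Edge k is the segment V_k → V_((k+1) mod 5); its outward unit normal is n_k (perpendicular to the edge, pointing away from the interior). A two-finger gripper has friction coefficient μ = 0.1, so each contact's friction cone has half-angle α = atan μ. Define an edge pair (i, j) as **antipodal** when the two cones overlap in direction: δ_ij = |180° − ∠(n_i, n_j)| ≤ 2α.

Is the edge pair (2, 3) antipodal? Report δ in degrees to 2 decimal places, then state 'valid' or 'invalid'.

α = atan 0.1 = 5.71°;  2α = 11.42°
edge 2: e_2 = (+0.71, +1.68);  n_2 = (+0.9211, -0.3893)
edge 3: e_3 = (-2.40, +0.71);  n_3 = (+0.2837, +0.9589)
∠(n_2, n_3) = 96.43°
δ = |180° − 96.43°| = 83.57°
83.57° > 2α = 11.42°  →  invalid

δ = 83.57°, invalid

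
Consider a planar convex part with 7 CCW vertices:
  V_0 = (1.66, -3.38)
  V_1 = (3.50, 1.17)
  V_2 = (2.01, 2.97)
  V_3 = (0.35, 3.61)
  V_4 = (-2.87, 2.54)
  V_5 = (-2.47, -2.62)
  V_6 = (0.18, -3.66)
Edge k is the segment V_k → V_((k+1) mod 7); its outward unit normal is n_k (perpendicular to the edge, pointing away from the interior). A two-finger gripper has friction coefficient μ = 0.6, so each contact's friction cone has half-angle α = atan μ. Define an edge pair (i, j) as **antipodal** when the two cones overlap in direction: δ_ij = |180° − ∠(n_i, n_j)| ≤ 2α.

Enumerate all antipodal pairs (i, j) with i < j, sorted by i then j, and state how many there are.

α = atan 0.6 = 30.96°;  2α = 61.93°
n_0 = (+0.9271, -0.3749)
n_1 = (+0.7703, +0.6377)
n_2 = (+0.3597, +0.9331)
n_3 = (-0.3153, +0.9490)
n_4 = (-0.9970, -0.0773)
n_5 = (-0.3653, -0.9309)
n_6 = (+0.1859, -0.9826)
  (0,1): δ = 118.36°  ·
  (0,2): δ = 89.07°  ·
  (0,3): δ = 49.60°  ✓
  (0,4): δ = 26.45°  ✓
  (0,5): δ = 90.59°  ·
  (0,6): δ = 122.73°  ·
  (1,2): δ = 150.70°  ·
  (1,3): δ = 111.24°  ·
  (1,4): δ = 35.18°  ✓
  (1,5): δ = 28.96°  ✓
  (1,6): δ = 61.10°  ✓
  (2,3): δ = 140.53°  ·
  (2,4): δ = 64.48°  ·
  (2,5): δ = 0.34°  ✓
  (2,6): δ = 31.80°  ✓
  (3,4): δ = 103.95°  ·
  (3,5): δ = 39.81°  ✓
  (3,6): δ = 7.67°  ✓
  (4,5): δ = 115.86°  ·
  (4,6): δ = 83.72°  ·
  (5,6): δ = 147.86°  ·
antipodal pairs: 9

count = 9; pairs: (0,3), (0,4), (1,4), (1,5), (1,6), (2,5), (2,6), (3,5), (3,6)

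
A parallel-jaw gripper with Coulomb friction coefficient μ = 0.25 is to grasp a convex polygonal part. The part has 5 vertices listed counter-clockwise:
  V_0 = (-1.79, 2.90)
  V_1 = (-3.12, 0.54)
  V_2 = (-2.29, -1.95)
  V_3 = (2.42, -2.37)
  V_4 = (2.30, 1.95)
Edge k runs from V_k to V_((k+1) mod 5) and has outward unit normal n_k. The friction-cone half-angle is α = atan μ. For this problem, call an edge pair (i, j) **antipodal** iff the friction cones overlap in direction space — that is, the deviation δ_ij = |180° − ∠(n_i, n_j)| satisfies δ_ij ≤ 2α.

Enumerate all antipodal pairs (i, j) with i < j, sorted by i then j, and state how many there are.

α = atan 0.25 = 14.04°;  2α = 28.07°
n_0 = (-0.8712, +0.4910)
n_1 = (-0.9487, -0.3162)
n_2 = (-0.0888, -0.9960)
n_3 = (+0.9996, +0.0278)
n_4 = (+0.2263, +0.9741)
  (0,1): δ = 132.16°  ·
  (0,2): δ = 65.69°  ·
  (0,3): δ = 30.99°  ·
  (0,4): δ = 106.33°  ·
  (1,2): δ = 113.53°  ·
  (1,3): δ = 16.84°  ✓
  (1,4): δ = 58.49°  ·
  (2,3): δ = 83.31°  ·
  (2,4): δ = 7.98°  ✓
  (3,4): δ = 104.67°  ·
antipodal pairs: 2

count = 2; pairs: (1,3), (2,4)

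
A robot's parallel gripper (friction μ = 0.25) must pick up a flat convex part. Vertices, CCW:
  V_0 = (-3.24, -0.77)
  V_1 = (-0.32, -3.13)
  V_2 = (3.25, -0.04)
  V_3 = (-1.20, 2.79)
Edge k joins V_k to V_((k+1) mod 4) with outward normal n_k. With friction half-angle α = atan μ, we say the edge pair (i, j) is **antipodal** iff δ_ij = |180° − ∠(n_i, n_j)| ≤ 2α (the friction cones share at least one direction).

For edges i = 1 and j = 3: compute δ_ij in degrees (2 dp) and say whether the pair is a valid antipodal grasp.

δ = 19.31°, valid

α = atan 0.25 = 14.04°;  2α = 28.07°
edge 1: e_1 = (+3.57, +3.09);  n_1 = (+0.6544, -0.7561)
edge 3: e_3 = (-2.04, -3.56);  n_3 = (-0.8676, +0.4972)
∠(n_1, n_3) = 160.69°
δ = |180° − 160.69°| = 19.31°
19.31° ≤ 2α = 28.07°  →  valid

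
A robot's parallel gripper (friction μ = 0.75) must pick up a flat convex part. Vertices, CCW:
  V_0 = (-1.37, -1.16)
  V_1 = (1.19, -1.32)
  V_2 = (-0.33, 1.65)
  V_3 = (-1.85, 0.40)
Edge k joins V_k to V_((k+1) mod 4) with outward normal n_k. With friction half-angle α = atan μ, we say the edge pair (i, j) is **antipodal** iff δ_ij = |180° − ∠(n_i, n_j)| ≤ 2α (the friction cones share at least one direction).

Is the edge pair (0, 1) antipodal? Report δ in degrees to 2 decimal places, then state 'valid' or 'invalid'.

α = atan 0.75 = 36.87°;  2α = 73.74°
edge 0: e_0 = (+2.56, -0.16);  n_0 = (-0.0624, -0.9981)
edge 1: e_1 = (-1.52, +2.97);  n_1 = (+0.8902, +0.4556)
∠(n_0, n_1) = 120.68°
δ = |180° − 120.68°| = 59.32°
59.32° ≤ 2α = 73.74°  →  valid

δ = 59.32°, valid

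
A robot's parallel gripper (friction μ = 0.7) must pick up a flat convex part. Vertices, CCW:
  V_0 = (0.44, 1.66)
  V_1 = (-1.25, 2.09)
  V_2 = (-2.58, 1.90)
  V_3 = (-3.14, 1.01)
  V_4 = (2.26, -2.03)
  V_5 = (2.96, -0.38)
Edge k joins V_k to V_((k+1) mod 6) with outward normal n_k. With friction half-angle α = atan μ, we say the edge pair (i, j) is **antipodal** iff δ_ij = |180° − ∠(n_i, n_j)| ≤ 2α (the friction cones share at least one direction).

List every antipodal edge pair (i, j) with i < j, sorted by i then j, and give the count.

α = atan 0.7 = 34.99°;  2α = 69.98°
n_0 = (+0.2466, +0.9691)
n_1 = (-0.1414, +0.9899)
n_2 = (-0.8464, +0.5326)
n_3 = (-0.4906, -0.8714)
n_4 = (+0.9206, -0.3905)
n_5 = (+0.6292, +0.7772)
  (0,1): δ = 157.59°  ·
  (0,2): δ = 107.90°  ·
  (0,3): δ = 15.10°  ✓
  (0,4): δ = 81.29°  ·
  (0,5): δ = 155.28°  ·
  (1,2): δ = 130.31°  ·
  (1,3): δ = 37.51°  ✓
  (1,4): δ = 58.88°  ✓
  (1,5): δ = 132.88°  ·
  (2,3): δ = 87.20°  ·
  (2,4): δ = 9.19°  ✓
  (2,5): δ = 83.19°  ·
  (3,4): δ = 83.61°  ·
  (3,5): δ = 9.61°  ✓
  (4,5): δ = 106.00°  ·
antipodal pairs: 5

count = 5; pairs: (0,3), (1,3), (1,4), (2,4), (3,5)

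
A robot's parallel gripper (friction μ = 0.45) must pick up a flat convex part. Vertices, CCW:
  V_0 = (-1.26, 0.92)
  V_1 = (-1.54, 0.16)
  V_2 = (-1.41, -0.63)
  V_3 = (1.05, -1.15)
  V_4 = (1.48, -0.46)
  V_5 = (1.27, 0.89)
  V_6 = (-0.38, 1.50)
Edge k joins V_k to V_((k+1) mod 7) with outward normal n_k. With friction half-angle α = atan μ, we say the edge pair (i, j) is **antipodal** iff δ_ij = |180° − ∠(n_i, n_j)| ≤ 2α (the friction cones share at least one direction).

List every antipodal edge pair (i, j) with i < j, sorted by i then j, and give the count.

count = 7; pairs: (0,3), (0,4), (1,3), (1,4), (2,5), (2,6), (3,6)

α = atan 0.45 = 24.23°;  2α = 48.46°
n_0 = (-0.9383, +0.3457)
n_1 = (-0.9867, -0.1624)
n_2 = (-0.2068, -0.9784)
n_3 = (+0.8487, -0.5289)
n_4 = (+0.9881, +0.1537)
n_5 = (+0.3468, +0.9380)
n_6 = (-0.5503, +0.8350)
  (0,1): δ = 150.43°  ·
  (0,2): δ = 81.71°  ·
  (0,3): δ = 11.71°  ✓
  (0,4): δ = 29.07°  ✓
  (0,5): δ = 89.94°  ·
  (0,6): δ = 143.61°  ·
  (1,2): δ = 111.28°  ·
  (1,3): δ = 41.28°  ✓
  (1,4): δ = 0.50°  ✓
  (1,5): δ = 60.37°  ·
  (1,6): δ = 114.04°  ·
  (2,3): δ = 110.00°  ·
  (2,4): δ = 69.22°  ·
  (2,5): δ = 8.35°  ✓
  (2,6): δ = 45.32°  ✓
  (3,4): δ = 139.23°  ·
  (3,5): δ = 78.36°  ·
  (3,6): δ = 24.68°  ✓
  (4,5): δ = 119.13°  ·
  (4,6): δ = 65.45°  ·
  (5,6): δ = 126.32°  ·
antipodal pairs: 7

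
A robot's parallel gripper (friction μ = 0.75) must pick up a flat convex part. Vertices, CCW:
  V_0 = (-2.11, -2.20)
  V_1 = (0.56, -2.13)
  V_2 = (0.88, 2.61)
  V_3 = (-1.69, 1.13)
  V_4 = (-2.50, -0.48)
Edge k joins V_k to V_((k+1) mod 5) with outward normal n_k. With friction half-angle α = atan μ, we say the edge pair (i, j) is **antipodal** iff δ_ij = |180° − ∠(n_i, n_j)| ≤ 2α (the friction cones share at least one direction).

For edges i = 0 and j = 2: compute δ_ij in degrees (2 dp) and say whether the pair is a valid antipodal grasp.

δ = 28.43°, valid

α = atan 0.75 = 36.87°;  2α = 73.74°
edge 0: e_0 = (+2.67, +0.07);  n_0 = (+0.0262, -0.9997)
edge 2: e_2 = (-2.57, -1.48);  n_2 = (-0.4990, +0.8666)
∠(n_0, n_2) = 151.57°
δ = |180° − 151.57°| = 28.43°
28.43° ≤ 2α = 73.74°  →  valid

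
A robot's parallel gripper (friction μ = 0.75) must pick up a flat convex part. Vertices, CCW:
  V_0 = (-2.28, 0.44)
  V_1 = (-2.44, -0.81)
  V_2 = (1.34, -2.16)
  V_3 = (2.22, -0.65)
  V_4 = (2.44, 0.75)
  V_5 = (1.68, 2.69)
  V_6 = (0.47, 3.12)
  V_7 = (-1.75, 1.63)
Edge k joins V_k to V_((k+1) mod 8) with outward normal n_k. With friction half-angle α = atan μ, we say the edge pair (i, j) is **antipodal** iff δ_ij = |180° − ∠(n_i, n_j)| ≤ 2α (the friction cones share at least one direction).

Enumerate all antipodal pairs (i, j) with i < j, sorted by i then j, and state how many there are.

count = 11; pairs: (0,2), (0,3), (0,4), (1,4), (1,5), (1,6), (2,6), (2,7), (3,6), (3,7), (4,7)

α = atan 0.75 = 36.87°;  2α = 73.74°
n_0 = (-0.9919, +0.1270)
n_1 = (-0.3363, -0.9417)
n_2 = (+0.8640, -0.5035)
n_3 = (+0.9879, -0.1552)
n_4 = (+0.9311, +0.3648)
n_5 = (+0.3349, +0.9423)
n_6 = (-0.5573, +0.8303)
n_7 = (-0.9135, +0.4069)
  (0,1): δ = 102.36°  ·
  (0,2): δ = 22.94°  ✓
  (0,3): δ = 1.64°  ✓
  (0,4): δ = 28.69°  ✓
  (0,5): δ = 77.73°  ·
  (0,6): δ = 131.16°  ·
  (0,7): δ = 163.29°  ·
  (1,2): δ = 100.58°  ·
  (1,3): δ = 79.28°  ·
  (1,4): δ = 48.95°  ✓
  (1,5): δ = 0.09°  ✓
  (1,6): δ = 53.52°  ✓
  (1,7): δ = 85.65°  ·
  (2,3): δ = 158.70°  ·
  (2,4): δ = 128.37°  ·
  (2,5): δ = 79.33°  ·
  (2,6): δ = 25.90°  ✓
  (2,7): δ = 6.23°  ✓
  (3,4): δ = 149.68°  ·
  (3,5): δ = 100.63°  ·
  (3,6): δ = 47.20°  ✓
  (3,7): δ = 15.08°  ✓
  (4,5): δ = 130.96°  ·
  (4,6): δ = 77.52°  ·
  (4,7): δ = 45.40°  ✓
  (5,6): δ = 126.57°  ·
  (5,7): δ = 94.44°  ·
  (6,7): δ = 147.88°  ·
antipodal pairs: 11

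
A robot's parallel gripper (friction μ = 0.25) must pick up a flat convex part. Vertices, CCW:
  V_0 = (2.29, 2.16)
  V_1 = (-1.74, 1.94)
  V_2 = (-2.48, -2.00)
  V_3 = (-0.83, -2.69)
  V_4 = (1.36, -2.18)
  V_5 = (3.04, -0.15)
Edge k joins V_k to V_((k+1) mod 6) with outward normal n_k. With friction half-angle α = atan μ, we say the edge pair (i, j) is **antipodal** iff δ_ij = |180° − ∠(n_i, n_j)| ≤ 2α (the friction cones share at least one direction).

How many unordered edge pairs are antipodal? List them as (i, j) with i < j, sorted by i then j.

count = 2; pairs: (0,2), (0,3)

α = atan 0.25 = 14.04°;  2α = 28.07°
n_0 = (-0.0545, +0.9985)
n_1 = (-0.9828, +0.1846)
n_2 = (-0.3858, -0.9226)
n_3 = (+0.2268, -0.9739)
n_4 = (+0.7704, -0.6376)
n_5 = (+0.9511, +0.3088)
  (0,1): δ = 103.76°  ·
  (0,2): δ = 25.82°  ✓
  (0,3): δ = 9.98°  ✓
  (0,4): δ = 47.26°  ·
  (0,5): δ = 104.86°  ·
  (1,2): δ = 102.06°  ·
  (1,3): δ = 66.25°  ·
  (1,4): δ = 28.97°  ·
  (1,5): δ = 28.62°  ·
  (2,3): δ = 144.20°  ·
  (2,4): δ = 106.92°  ·
  (2,5): δ = 49.32°  ·
  (3,4): δ = 142.72°  ·
  (3,5): δ = 85.12°  ·
  (4,5): δ = 122.40°  ·
antipodal pairs: 2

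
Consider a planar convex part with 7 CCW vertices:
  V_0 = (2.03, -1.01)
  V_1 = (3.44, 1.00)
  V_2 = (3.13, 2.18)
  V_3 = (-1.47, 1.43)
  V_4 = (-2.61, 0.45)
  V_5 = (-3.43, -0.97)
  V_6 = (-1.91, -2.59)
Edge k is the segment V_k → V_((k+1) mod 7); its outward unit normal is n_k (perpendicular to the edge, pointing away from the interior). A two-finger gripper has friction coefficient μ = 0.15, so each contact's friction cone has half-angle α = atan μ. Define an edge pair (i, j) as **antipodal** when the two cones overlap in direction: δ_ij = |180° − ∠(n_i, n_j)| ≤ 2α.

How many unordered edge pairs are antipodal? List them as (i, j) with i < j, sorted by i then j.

α = atan 0.15 = 8.53°;  2α = 17.06°
n_0 = (+0.8187, -0.5743)
n_1 = (+0.9672, +0.2541)
n_2 = (-0.1609, +0.9870)
n_3 = (-0.6519, +0.7583)
n_4 = (-0.8660, +0.5001)
n_5 = (-0.7293, -0.6842)
n_6 = (+0.3722, -0.9282)
  (0,1): δ = 130.23°  ·
  (0,2): δ = 45.69°  ·
  (0,3): δ = 14.27°  ✓
  (0,4): δ = 5.04°  ✓
  (0,5): δ = 78.23°  ·
  (0,6): δ = 146.90°  ·
  (1,2): δ = 95.46°  ·
  (1,3): δ = 64.04°  ·
  (1,4): δ = 44.72°  ·
  (1,5): δ = 28.46°  ·
  (1,6): δ = 97.13°  ·
  (2,3): δ = 148.58°  ·
  (2,4): δ = 129.27°  ·
  (2,5): δ = 56.08°  ·
  (2,6): δ = 12.59°  ✓
  (3,4): δ = 160.69°  ·
  (3,5): δ = 87.51°  ·
  (3,6): δ = 18.83°  ·
  (4,5): δ = 106.82°  ·
  (4,6): δ = 38.14°  ·
  (5,6): δ = 111.32°  ·
antipodal pairs: 3

count = 3; pairs: (0,3), (0,4), (2,6)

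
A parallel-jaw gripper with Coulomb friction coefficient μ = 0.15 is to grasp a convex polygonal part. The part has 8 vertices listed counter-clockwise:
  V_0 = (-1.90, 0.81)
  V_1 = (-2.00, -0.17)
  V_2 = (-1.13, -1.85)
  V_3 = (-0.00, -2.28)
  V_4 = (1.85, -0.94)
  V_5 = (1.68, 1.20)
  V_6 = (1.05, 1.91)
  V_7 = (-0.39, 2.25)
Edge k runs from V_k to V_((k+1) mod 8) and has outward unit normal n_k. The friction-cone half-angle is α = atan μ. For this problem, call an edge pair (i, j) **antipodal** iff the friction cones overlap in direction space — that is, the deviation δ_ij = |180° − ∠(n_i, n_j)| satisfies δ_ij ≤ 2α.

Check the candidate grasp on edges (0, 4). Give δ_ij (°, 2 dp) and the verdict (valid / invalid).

α = atan 0.15 = 8.53°;  2α = 17.06°
edge 0: e_0 = (-0.10, -0.98);  n_0 = (-0.9948, +0.1015)
edge 4: e_4 = (-0.17, +2.14);  n_4 = (+0.9969, +0.0792)
∠(n_0, n_4) = 169.63°
δ = |180° − 169.63°| = 10.37°
10.37° ≤ 2α = 17.06°  →  valid

δ = 10.37°, valid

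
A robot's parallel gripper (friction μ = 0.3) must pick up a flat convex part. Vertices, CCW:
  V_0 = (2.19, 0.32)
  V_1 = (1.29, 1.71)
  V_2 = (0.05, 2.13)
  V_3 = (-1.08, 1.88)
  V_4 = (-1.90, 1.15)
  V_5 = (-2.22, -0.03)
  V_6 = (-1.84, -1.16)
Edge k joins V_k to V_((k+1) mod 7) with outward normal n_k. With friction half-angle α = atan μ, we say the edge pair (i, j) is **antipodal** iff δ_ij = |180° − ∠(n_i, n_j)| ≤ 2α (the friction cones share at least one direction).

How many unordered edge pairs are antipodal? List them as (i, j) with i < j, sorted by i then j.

α = atan 0.3 = 16.70°;  2α = 33.40°
n_0 = (+0.8394, +0.5435)
n_1 = (+0.3208, +0.9471)
n_2 = (-0.2160, +0.9764)
n_3 = (-0.6649, +0.7469)
n_4 = (-0.9651, +0.2617)
n_5 = (-0.9478, -0.3187)
n_6 = (+0.3447, -0.9387)
  (0,1): δ = 141.63°  ·
  (0,2): δ = 110.45°  ·
  (0,3): δ = 81.25°  ·
  (0,4): δ = 48.10°  ·
  (0,5): δ = 14.34°  ✓
  (0,6): δ = 77.24°  ·
  (1,2): δ = 148.81°  ·
  (1,3): δ = 119.61°  ·
  (1,4): δ = 86.46°  ·
  (1,5): δ = 52.70°  ·
  (1,6): δ = 38.88°  ·
  (2,3): δ = 150.80°  ·
  (2,4): δ = 117.65°  ·
  (2,5): δ = 83.89°  ·
  (2,6): δ = 7.69°  ✓
  (3,4): δ = 146.85°  ·
  (3,5): δ = 113.09°  ·
  (3,6): δ = 21.51°  ✓
  (4,5): δ = 146.24°  ·
  (4,6): δ = 54.66°  ·
  (5,6): δ = 88.42°  ·
antipodal pairs: 3

count = 3; pairs: (0,5), (2,6), (3,6)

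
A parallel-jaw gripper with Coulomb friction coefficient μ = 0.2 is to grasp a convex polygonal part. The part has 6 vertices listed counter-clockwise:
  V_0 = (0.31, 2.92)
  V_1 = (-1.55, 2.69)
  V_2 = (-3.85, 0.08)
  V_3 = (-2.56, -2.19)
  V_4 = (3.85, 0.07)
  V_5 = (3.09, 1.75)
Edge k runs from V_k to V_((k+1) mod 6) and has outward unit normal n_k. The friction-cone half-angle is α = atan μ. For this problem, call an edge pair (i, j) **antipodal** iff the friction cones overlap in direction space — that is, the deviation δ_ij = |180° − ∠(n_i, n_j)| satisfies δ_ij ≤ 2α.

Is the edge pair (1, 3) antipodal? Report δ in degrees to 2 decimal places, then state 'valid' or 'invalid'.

δ = 29.19°, invalid

α = atan 0.2 = 11.31°;  2α = 22.62°
edge 1: e_1 = (-2.30, -2.61);  n_1 = (-0.7503, +0.6611)
edge 3: e_3 = (+6.41, +2.26);  n_3 = (+0.3325, -0.9431)
∠(n_1, n_3) = 150.81°
δ = |180° − 150.81°| = 29.19°
29.19° > 2α = 22.62°  →  invalid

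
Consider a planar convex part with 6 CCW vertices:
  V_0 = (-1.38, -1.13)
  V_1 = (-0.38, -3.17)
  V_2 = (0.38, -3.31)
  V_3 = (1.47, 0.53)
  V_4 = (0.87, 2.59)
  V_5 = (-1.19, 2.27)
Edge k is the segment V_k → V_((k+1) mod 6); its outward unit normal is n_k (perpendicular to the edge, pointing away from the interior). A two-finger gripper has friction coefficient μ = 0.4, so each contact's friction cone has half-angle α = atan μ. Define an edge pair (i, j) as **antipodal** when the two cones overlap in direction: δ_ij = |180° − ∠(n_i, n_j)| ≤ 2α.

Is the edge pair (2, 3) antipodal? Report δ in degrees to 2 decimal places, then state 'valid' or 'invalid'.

δ = 147.91°, invalid

α = atan 0.4 = 21.80°;  2α = 43.60°
edge 2: e_2 = (+1.09, +3.84);  n_2 = (+0.9620, -0.2731)
edge 3: e_3 = (-0.60, +2.06);  n_3 = (+0.9601, +0.2796)
∠(n_2, n_3) = 32.09°
δ = |180° − 32.09°| = 147.91°
147.91° > 2α = 43.60°  →  invalid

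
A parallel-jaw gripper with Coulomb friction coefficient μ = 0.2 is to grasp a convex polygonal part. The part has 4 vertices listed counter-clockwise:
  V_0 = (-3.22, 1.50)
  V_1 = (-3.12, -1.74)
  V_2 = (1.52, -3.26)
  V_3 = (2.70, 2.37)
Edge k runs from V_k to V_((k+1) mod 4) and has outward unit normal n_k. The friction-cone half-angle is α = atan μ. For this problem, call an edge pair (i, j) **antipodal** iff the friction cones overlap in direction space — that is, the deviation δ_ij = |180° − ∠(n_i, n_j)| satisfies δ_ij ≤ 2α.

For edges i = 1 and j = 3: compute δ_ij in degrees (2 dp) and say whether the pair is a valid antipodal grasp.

δ = 26.50°, invalid

α = atan 0.2 = 11.31°;  2α = 22.62°
edge 1: e_1 = (+4.64, -1.52);  n_1 = (-0.3113, -0.9503)
edge 3: e_3 = (-5.92, -0.87);  n_3 = (-0.1454, +0.9894)
∠(n_1, n_3) = 153.50°
δ = |180° − 153.50°| = 26.50°
26.50° > 2α = 22.62°  →  invalid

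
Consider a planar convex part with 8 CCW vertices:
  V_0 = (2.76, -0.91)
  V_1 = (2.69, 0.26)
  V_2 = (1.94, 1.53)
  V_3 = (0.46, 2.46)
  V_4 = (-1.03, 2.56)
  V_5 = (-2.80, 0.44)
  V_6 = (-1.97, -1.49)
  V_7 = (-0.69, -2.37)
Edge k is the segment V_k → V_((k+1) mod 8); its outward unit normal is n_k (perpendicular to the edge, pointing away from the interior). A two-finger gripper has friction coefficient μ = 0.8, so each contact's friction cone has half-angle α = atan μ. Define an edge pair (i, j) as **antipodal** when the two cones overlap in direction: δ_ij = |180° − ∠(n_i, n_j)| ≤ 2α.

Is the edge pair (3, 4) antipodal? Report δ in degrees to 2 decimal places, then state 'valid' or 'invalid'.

α = atan 0.8 = 38.66°;  2α = 77.32°
edge 3: e_3 = (-1.49, +0.10);  n_3 = (+0.0670, +0.9978)
edge 4: e_4 = (-1.77, -2.12);  n_4 = (-0.7676, +0.6409)
∠(n_3, n_4) = 53.98°
δ = |180° − 53.98°| = 126.02°
126.02° > 2α = 77.32°  →  invalid

δ = 126.02°, invalid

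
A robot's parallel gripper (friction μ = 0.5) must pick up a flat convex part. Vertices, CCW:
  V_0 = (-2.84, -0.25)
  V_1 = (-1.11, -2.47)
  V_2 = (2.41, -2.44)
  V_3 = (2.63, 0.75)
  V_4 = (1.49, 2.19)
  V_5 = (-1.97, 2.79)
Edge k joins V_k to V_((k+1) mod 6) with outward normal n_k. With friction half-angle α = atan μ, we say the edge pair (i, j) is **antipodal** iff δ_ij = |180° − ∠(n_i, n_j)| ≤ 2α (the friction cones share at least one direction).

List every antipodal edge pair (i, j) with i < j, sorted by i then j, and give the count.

α = atan 0.5 = 26.57°;  2α = 53.13°
n_0 = (-0.7888, -0.6147)
n_1 = (+0.0085, -1.0000)
n_2 = (+0.9976, -0.0688)
n_3 = (+0.7840, +0.6207)
n_4 = (+0.1709, +0.9853)
n_5 = (-0.9614, +0.2751)
  (0,1): δ = 127.44°  ·
  (0,2): δ = 41.87°  ✓
  (0,3): δ = 0.44°  ✓
  (0,4): δ = 42.23°  ✓
  (0,5): δ = 126.10°  ·
  (1,2): δ = 94.43°  ·
  (1,3): δ = 52.12°  ✓
  (1,4): δ = 10.33°  ✓
  (1,5): δ = 73.54°  ·
  (2,3): δ = 137.69°  ·
  (2,4): δ = 95.89°  ·
  (2,5): δ = 12.03°  ✓
  (3,4): δ = 138.21°  ·
  (3,5): δ = 54.34°  ·
  (4,5): δ = 96.13°  ·
antipodal pairs: 6

count = 6; pairs: (0,2), (0,3), (0,4), (1,3), (1,4), (2,5)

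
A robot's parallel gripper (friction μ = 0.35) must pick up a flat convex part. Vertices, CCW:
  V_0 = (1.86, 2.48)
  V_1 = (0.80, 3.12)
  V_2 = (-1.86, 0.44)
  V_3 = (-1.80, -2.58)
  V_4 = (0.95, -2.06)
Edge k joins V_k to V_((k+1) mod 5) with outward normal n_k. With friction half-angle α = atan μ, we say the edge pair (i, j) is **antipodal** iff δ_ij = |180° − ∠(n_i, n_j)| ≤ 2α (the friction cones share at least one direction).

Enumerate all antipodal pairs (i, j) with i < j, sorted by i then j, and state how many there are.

α = atan 0.35 = 19.29°;  2α = 38.58°
n_0 = (+0.5169, +0.8561)
n_1 = (-0.7098, +0.7045)
n_2 = (-0.9998, -0.0199)
n_3 = (+0.1858, -0.9826)
n_4 = (+0.9805, -0.1965)
  (0,1): δ = 103.66°  ·
  (0,2): δ = 57.74°  ·
  (0,3): δ = 41.83°  ·
  (0,4): δ = 109.79°  ·
  (1,2): δ = 134.08°  ·
  (1,3): δ = 34.51°  ✓
  (1,4): δ = 33.45°  ✓
  (2,3): δ = 80.43°  ·
  (2,4): δ = 12.47°  ✓
  (3,4): δ = 112.04°  ·
antipodal pairs: 3

count = 3; pairs: (1,3), (1,4), (2,4)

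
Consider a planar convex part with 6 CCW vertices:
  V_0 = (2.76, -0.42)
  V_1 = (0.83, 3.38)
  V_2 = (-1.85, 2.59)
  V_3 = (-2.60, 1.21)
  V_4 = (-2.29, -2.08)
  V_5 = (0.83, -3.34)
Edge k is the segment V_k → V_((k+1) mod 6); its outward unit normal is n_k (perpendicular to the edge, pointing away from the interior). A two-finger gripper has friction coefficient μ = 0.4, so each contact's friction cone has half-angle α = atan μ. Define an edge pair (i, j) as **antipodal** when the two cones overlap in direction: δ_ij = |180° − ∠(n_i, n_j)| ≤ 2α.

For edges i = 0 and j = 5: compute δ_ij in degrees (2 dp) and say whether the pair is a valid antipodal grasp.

α = atan 0.4 = 21.80°;  2α = 43.60°
edge 0: e_0 = (-1.93, +3.80);  n_0 = (+0.8916, +0.4528)
edge 5: e_5 = (+1.93, +2.92);  n_5 = (+0.8342, -0.5514)
∠(n_0, n_5) = 60.39°
δ = |180° − 60.39°| = 119.61°
119.61° > 2α = 43.60°  →  invalid

δ = 119.61°, invalid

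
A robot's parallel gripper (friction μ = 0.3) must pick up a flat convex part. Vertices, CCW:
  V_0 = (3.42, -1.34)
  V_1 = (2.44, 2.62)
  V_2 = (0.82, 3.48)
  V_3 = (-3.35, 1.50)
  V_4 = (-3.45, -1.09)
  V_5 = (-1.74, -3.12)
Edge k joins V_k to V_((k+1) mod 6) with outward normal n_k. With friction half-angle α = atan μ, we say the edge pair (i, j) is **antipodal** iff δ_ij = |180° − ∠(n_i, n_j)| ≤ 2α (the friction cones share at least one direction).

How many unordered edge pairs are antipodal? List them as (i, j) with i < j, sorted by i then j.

count = 4; pairs: (0,3), (0,4), (1,4), (2,5)

α = atan 0.3 = 16.70°;  2α = 33.40°
n_0 = (+0.9707, +0.2402)
n_1 = (+0.4689, +0.8833)
n_2 = (-0.4289, +0.9033)
n_3 = (-0.9993, +0.0386)
n_4 = (-0.7648, -0.6443)
n_5 = (+0.3261, -0.9453)
  (0,1): δ = 131.86°  ·
  (0,2): δ = 78.50°  ·
  (0,3): δ = 16.11°  ✓
  (0,4): δ = 26.21°  ✓
  (0,5): δ = 95.13°  ·
  (1,2): δ = 126.64°  ·
  (1,3): δ = 64.25°  ·
  (1,4): δ = 21.93°  ✓
  (1,5): δ = 46.99°  ·
  (2,3): δ = 117.61°  ·
  (2,4): δ = 75.29°  ·
  (2,5): δ = 6.37°  ✓
  (3,4): δ = 137.68°  ·
  (3,5): δ = 68.76°  ·
  (4,5): δ = 111.08°  ·
antipodal pairs: 4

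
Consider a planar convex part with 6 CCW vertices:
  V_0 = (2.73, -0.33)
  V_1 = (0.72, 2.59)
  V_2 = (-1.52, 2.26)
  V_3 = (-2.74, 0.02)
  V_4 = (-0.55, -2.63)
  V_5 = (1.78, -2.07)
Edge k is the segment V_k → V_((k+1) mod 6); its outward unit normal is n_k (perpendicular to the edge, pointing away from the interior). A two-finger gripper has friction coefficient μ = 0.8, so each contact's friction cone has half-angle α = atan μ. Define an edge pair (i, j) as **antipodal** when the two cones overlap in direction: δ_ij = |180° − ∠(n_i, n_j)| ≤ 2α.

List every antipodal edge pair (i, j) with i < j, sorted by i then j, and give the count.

count = 9; pairs: (0,2), (0,3), (0,4), (1,3), (1,4), (1,5), (2,4), (2,5), (3,5)

α = atan 0.8 = 38.66°;  2α = 77.32°
n_0 = (+0.8237, +0.5670)
n_1 = (-0.1457, +0.9893)
n_2 = (-0.8782, +0.4783)
n_3 = (-0.7708, -0.6370)
n_4 = (+0.2337, -0.9723)
n_5 = (+0.8777, -0.4792)
  (0,1): δ = 116.16°  ·
  (0,2): δ = 63.12°  ✓
  (0,3): δ = 5.03°  ✓
  (0,4): δ = 68.97°  ✓
  (0,5): δ = 116.82°  ·
  (1,2): δ = 126.96°  ·
  (1,3): δ = 58.81°  ✓
  (1,4): δ = 5.13°  ✓
  (1,5): δ = 52.99°  ✓
  (2,3): δ = 111.85°  ·
  (2,4): δ = 47.91°  ✓
  (2,5): δ = 0.06°  ✓
  (3,4): δ = 116.06°  ·
  (3,5): δ = 68.20°  ✓
  (4,5): δ = 132.15°  ·
antipodal pairs: 9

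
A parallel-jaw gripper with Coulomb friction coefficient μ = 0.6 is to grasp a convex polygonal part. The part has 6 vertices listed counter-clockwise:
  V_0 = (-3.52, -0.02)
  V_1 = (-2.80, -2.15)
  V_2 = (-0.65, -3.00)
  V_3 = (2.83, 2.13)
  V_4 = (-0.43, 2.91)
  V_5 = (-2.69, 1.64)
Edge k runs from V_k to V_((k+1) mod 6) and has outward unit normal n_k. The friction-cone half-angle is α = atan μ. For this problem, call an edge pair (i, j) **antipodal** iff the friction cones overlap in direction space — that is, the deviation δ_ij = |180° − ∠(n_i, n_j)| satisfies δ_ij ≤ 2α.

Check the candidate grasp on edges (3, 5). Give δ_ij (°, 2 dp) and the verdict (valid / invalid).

α = atan 0.6 = 30.96°;  2α = 61.93°
edge 3: e_3 = (-3.26, +0.78);  n_3 = (+0.2327, +0.9725)
edge 5: e_5 = (-0.83, -1.66);  n_5 = (-0.8944, +0.4472)
∠(n_3, n_5) = 76.89°
δ = |180° − 76.89°| = 103.11°
103.11° > 2α = 61.93°  →  invalid

δ = 103.11°, invalid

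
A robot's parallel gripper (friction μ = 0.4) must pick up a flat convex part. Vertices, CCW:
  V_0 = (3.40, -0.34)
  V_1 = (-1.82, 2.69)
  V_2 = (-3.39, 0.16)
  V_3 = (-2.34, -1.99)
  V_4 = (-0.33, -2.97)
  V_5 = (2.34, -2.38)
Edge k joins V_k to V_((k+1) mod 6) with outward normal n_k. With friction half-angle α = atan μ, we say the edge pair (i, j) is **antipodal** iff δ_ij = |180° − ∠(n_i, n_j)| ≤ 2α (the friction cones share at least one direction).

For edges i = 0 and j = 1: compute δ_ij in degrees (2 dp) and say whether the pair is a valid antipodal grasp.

δ = 91.69°, invalid

α = atan 0.4 = 21.80°;  2α = 43.60°
edge 0: e_0 = (-5.22, +3.03);  n_0 = (+0.5020, +0.8649)
edge 1: e_1 = (-1.57, -2.53);  n_1 = (-0.8497, +0.5273)
∠(n_0, n_1) = 88.31°
δ = |180° − 88.31°| = 91.69°
91.69° > 2α = 43.60°  →  invalid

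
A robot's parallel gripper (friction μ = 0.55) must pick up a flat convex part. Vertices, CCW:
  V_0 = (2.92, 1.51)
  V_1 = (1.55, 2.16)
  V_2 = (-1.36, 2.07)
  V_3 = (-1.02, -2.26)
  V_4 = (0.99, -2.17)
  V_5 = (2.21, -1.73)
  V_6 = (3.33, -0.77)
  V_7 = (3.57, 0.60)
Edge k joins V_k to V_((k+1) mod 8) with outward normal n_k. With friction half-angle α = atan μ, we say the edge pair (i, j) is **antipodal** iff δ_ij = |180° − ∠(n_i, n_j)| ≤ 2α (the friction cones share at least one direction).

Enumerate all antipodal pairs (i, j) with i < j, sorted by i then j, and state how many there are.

count = 9; pairs: (0,3), (0,4), (1,3), (1,4), (1,5), (2,5), (2,6), (2,7), (3,7)

α = atan 0.55 = 28.81°;  2α = 57.62°
n_0 = (+0.4287, +0.9035)
n_1 = (-0.0309, +0.9995)
n_2 = (-0.9969, -0.0783)
n_3 = (+0.0447, -0.9990)
n_4 = (+0.3393, -0.9407)
n_5 = (+0.6508, -0.7593)
n_6 = (+0.9850, -0.1726)
n_7 = (+0.8137, +0.5812)
  (0,1): δ = 152.85°  ·
  (0,2): δ = 60.13°  ·
  (0,3): δ = 27.95°  ✓
  (0,4): δ = 45.21°  ✓
  (0,5): δ = 65.98°  ·
  (0,6): δ = 105.45°  ·
  (0,7): δ = 150.92°  ·
  (1,2): δ = 87.28°  ·
  (1,3): δ = 0.79°  ✓
  (1,4): δ = 18.06°  ✓
  (1,5): δ = 38.83°  ✓
  (1,6): δ = 78.29°  ·
  (1,7): δ = 123.77°  ·
  (2,3): δ = 91.93°  ·
  (2,4): δ = 74.66°  ·
  (2,5): δ = 53.89°  ✓
  (2,6): δ = 14.43°  ✓
  (2,7): δ = 31.05°  ✓
  (3,4): δ = 162.73°  ·
  (3,5): δ = 141.96°  ·
  (3,6): δ = 102.50°  ·
  (3,7): δ = 57.03°  ✓
  (4,5): δ = 159.23°  ·
  (4,6): δ = 119.77°  ·
  (4,7): δ = 74.29°  ·
  (5,6): δ = 140.54°  ·
  (5,7): δ = 95.06°  ·
  (6,7): δ = 134.53°  ·
antipodal pairs: 9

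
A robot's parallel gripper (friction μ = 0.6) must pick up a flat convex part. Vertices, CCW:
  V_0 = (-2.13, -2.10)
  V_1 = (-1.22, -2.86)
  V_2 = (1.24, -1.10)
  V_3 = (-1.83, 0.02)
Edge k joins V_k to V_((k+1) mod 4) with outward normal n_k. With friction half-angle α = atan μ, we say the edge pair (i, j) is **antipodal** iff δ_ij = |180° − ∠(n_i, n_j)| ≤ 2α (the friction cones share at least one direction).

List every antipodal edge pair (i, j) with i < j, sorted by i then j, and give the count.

count = 3; pairs: (0,2), (1,2), (1,3)

α = atan 0.6 = 30.96°;  2α = 61.93°
n_0 = (-0.6410, -0.7675)
n_1 = (+0.5819, -0.8133)
n_2 = (+0.3427, +0.9394)
n_3 = (-0.9901, +0.1401)
  (0,1): δ = 104.55°  ·
  (0,2): δ = 19.82°  ✓
  (0,3): δ = 121.81°  ·
  (1,2): δ = 55.62°  ✓
  (1,3): δ = 46.36°  ✓
  (2,3): δ = 78.01°  ·
antipodal pairs: 3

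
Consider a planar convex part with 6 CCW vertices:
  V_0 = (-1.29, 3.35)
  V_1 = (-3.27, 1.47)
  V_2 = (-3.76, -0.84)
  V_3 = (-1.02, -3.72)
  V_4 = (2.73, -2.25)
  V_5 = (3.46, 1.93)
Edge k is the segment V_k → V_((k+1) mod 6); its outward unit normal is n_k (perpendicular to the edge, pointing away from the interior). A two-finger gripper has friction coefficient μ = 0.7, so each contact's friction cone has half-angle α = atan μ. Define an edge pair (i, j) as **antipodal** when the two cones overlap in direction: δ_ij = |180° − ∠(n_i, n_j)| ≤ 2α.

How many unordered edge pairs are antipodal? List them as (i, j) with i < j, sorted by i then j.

count = 7; pairs: (0,3), (0,4), (1,3), (1,4), (2,4), (2,5), (3,5)

α = atan 0.7 = 34.99°;  2α = 69.98°
n_0 = (-0.6886, +0.7252)
n_1 = (-0.9782, +0.2075)
n_2 = (-0.7245, -0.6893)
n_3 = (+0.3650, -0.9310)
n_4 = (+0.9851, -0.1720)
n_5 = (+0.2864, +0.9581)
  (0,1): δ = 145.49°  ·
  (0,2): δ = 89.94°  ·
  (0,3): δ = 22.11°  ✓
  (0,4): δ = 36.58°  ✓
  (0,5): δ = 119.84°  ·
  (1,2): δ = 124.45°  ·
  (1,3): δ = 56.62°  ✓
  (1,4): δ = 2.07°  ✓
  (1,5): δ = 85.33°  ·
  (2,3): δ = 112.17°  ·
  (2,4): δ = 53.48°  ✓
  (2,5): δ = 29.78°  ✓
  (3,4): δ = 121.31°  ·
  (3,5): δ = 38.05°  ✓
  (4,5): δ = 96.74°  ·
antipodal pairs: 7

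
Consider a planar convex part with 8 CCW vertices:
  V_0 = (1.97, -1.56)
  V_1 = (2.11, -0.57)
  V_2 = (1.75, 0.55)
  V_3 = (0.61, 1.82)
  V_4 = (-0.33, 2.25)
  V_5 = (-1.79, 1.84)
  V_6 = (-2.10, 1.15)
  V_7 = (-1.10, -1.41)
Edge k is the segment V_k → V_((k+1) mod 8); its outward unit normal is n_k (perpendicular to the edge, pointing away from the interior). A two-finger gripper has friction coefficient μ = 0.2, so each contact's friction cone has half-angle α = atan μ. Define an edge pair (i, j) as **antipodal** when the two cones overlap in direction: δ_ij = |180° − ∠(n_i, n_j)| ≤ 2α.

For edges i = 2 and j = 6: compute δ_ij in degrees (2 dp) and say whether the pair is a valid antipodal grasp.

α = atan 0.2 = 11.31°;  2α = 22.62°
edge 2: e_2 = (-1.14, +1.27);  n_2 = (+0.7442, +0.6680)
edge 6: e_6 = (+1.00, -2.56);  n_6 = (-0.9315, -0.3639)
∠(n_2, n_6) = 159.42°
δ = |180° − 159.42°| = 20.58°
20.58° ≤ 2α = 22.62°  →  valid

δ = 20.58°, valid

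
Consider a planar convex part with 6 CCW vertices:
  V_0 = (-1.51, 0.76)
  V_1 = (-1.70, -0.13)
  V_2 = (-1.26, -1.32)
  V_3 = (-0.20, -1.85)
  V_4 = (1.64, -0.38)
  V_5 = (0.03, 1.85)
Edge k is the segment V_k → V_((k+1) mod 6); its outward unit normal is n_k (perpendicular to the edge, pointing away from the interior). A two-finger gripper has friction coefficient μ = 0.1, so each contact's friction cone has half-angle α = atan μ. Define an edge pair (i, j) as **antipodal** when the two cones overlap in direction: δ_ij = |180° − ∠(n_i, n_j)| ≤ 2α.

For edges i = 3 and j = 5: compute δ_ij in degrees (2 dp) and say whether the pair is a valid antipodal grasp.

α = atan 0.1 = 5.71°;  2α = 11.42°
edge 3: e_3 = (+1.84, +1.47);  n_3 = (+0.6242, -0.7813)
edge 5: e_5 = (-1.54, -1.09);  n_5 = (-0.5777, +0.8162)
∠(n_3, n_5) = 176.67°
δ = |180° − 176.67°| = 3.33°
3.33° ≤ 2α = 11.42°  →  valid

δ = 3.33°, valid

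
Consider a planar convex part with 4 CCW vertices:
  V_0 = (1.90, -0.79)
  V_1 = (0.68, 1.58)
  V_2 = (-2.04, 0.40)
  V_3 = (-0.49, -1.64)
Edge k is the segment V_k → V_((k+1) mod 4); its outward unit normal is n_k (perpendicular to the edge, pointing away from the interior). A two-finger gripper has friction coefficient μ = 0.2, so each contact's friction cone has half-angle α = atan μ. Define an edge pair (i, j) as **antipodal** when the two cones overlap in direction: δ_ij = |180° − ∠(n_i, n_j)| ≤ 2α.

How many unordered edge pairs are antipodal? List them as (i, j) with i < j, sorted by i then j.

count = 2; pairs: (0,2), (1,3)

α = atan 0.2 = 11.31°;  2α = 22.62°
n_0 = (+0.8891, +0.4577)
n_1 = (-0.3980, +0.9174)
n_2 = (-0.7962, -0.6050)
n_3 = (+0.3351, -0.9422)
  (0,1): δ = 93.79°  ·
  (0,2): δ = 9.99°  ✓
  (0,3): δ = 82.34°  ·
  (1,2): δ = 76.22°  ·
  (1,3): δ = 3.87°  ✓
  (2,3): δ = 107.65°  ·
antipodal pairs: 2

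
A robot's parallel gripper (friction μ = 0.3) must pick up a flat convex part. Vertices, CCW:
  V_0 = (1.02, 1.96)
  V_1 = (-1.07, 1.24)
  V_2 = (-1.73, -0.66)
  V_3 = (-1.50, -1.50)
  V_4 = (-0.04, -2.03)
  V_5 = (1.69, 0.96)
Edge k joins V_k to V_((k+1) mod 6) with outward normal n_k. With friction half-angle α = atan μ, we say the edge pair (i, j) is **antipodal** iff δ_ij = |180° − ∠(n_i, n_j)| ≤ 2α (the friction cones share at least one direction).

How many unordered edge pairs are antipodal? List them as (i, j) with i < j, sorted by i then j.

count = 2; pairs: (1,4), (2,5)

α = atan 0.3 = 16.70°;  2α = 33.40°
n_0 = (-0.3257, +0.9455)
n_1 = (-0.9446, +0.3281)
n_2 = (-0.9645, -0.2641)
n_3 = (-0.3412, -0.9400)
n_4 = (+0.8656, -0.5008)
n_5 = (+0.8308, +0.5566)
  (0,1): δ = 128.16°  ·
  (0,2): δ = 93.70°  ·
  (0,3): δ = 38.96°  ·
  (0,4): δ = 40.94°  ·
  (0,5): δ = 104.81°  ·
  (1,2): δ = 145.53°  ·
  (1,3): δ = 90.80°  ·
  (1,4): δ = 10.90°  ✓
  (1,5): δ = 52.98°  ·
  (2,3): δ = 125.26°  ·
  (2,4): δ = 45.37°  ·
  (2,5): δ = 18.51°  ✓
  (3,4): δ = 100.10°  ·
  (3,5): δ = 36.23°  ·
  (4,5): δ = 116.12°  ·
antipodal pairs: 2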